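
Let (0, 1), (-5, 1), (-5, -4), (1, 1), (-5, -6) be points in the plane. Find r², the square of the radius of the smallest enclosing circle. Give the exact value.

21.25

The farthest pair is (1, 1)–(-5, -6) with squared distance 85. The circle on this segment as diameter has centre (-2, -2.5) and r² = 85/4 = 21.25.
Check (0, 1): distance² to centre = 16.25 ≤ 21.25, so it lies inside.
All remaining points lie in this disk, and no smaller disk contains both endpoints, so this is the minimum enclosing circle.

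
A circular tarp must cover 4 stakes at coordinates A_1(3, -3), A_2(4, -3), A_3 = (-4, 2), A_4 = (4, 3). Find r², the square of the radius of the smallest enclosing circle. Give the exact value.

22.59765625

A smallest enclosing disk is always determined by at most three of the input points on its boundary.
The minimum enclosing circle is determined by three boundary points: A_2, A_3, A_4.
Their circumcentre is (0.3125, 0) with r² = 22.59765625.
The farthest remaining point A_1 is at distance² 16.22265625 ≤ 22.59765625.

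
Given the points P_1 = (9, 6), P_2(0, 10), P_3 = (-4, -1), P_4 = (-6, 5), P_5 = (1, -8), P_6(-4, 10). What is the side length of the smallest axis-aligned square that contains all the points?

The bounding box has width 15 and height 18.
An axis-aligned square enclosing the set must have side ≥ max(width, height).
So the minimum side is max(15, 18) = 18.

18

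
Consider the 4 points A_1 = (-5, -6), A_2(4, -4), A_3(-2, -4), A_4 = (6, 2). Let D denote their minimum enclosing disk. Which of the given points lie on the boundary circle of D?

The minimum enclosing circle of a finite set is fixed by two of the points (as a diameter) or three (as a circumcircle).
The farthest pair is A_1–A_4 with squared distance 185. The circle on this segment as diameter has centre (0.5, -2) and r² = 185/4 = 46.25.
Check A_2: distance² to centre = 16.25 ≤ 46.25, so it lies inside.
All remaining points lie in this disk, and no smaller disk contains both endpoints, so this is the minimum enclosing circle.
The points at distance exactly r from the centre are A_1, A_4 — 2 points.

A_1, A_4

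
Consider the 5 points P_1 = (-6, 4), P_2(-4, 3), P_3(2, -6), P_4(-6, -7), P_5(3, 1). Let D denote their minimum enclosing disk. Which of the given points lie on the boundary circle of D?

By Welzl's lemma the MEC is supported by two points (diametrically opposite) or three points (on a circumcircle).
The minimum enclosing circle is determined by three boundary points: P_1, P_3, P_4.
Their circumcentre is (-2.625, -1.5) with r² = 41.640625.
The farthest remaining point P_5 is at distance² 37.890625 ≤ 41.640625.
The points at distance exactly r from the centre are P_1, P_3, P_4 — 3 points.

P_1, P_3, P_4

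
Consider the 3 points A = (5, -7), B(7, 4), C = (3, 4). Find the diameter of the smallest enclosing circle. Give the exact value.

Side lengths²: AB² = 125, AC² = 125, BC² = 16.
Since AC² = 125 < 125 + 16 = 141, the triangle is acute, so the smallest enclosing circle is the circumcircle.
Circumcentre = (5, -29/22), r² = 15625/484.
Diameter = 2r = 2√(15625/484) = 125/11.

125/11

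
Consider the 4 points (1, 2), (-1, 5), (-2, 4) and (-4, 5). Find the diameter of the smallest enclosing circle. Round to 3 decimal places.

The farthest pair is (1, 2)–(-4, 5) with squared distance 34. The circle on this segment as diameter has centre (-1.5, 3.5) and r² = 34/4 = 8.5.
Check (-1, 5): distance² to centre = 2.5 ≤ 8.5, so it lies inside.
All remaining points lie in this disk, and no smaller disk contains both endpoints, so this is the minimum enclosing circle.
Diameter = 2r = 2√(8.5) ≈ 5.831.

5.831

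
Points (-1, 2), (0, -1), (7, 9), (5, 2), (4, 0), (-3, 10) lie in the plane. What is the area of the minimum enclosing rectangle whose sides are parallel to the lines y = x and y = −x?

In coordinates u = x + y, v = x − y the rectangle is axis-aligned; the map (x,y)→(u,v) scales areas by 2.
u-values: 1, -1, 16, 7, 4, 7; range = 16 − (-1) = 17.
v-values: -3, 1, -2, 3, 4, -13; range = 4 − (-13) = 17.
Area = (17 × 17) / 2 = 144.5.

144.5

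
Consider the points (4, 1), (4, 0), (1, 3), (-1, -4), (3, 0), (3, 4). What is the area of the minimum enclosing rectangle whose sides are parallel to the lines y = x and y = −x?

36

In coordinates u = x + y, v = x − y the rectangle is axis-aligned; the map (x,y)→(u,v) scales areas by 2.
u-values: 5, 4, 4, -5, 3, 7; range = 7 − (-5) = 12.
v-values: 3, 4, -2, 3, 3, -1; range = 4 − (-2) = 6.
Area = (12 × 6) / 2 = 36.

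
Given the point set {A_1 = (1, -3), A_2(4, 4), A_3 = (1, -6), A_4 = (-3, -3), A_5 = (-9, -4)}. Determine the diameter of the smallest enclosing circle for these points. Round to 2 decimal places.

The farthest pair is A_2–A_5 with squared distance 233. The circle on this segment as diameter has centre (-2.5, 0) and r² = 233/4 = 58.25.
Check A_1: distance² to centre = 21.25 ≤ 58.25, so it lies inside.
All remaining points lie in this disk, and no smaller disk contains both endpoints, so this is the minimum enclosing circle.
Diameter = 2r = 2√(58.25) ≈ 15.26.

15.26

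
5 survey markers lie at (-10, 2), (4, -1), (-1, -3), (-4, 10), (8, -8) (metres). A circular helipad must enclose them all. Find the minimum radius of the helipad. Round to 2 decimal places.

10.92

By Welzl's lemma the MEC is supported by two points (diametrically opposite) or three points (on a circumcircle).
The minimum enclosing circle is determined by three boundary points: (-10, 2), (-4, 10), (8, -8).
Their circumcentre is (13/17, 3/17) with r² = 34450/289.
The farthest remaining point (-1, -3) is at distance² 3816/289 ≤ 34450/289.
r = √(34450/289) ≈ 10.92.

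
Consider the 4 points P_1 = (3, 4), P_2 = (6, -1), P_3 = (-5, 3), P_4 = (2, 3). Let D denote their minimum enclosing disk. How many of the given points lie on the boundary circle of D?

2

By Welzl's lemma the MEC is supported by two points (diametrically opposite) or three points (on a circumcircle).
The farthest pair is P_2–P_3 with squared distance 137. The circle on this segment as diameter has centre (0.5, 1) and r² = 137/4 = 34.25.
Check P_1: distance² to centre = 15.25 ≤ 34.25, so it lies inside.
All remaining points lie in this disk, and no smaller disk contains both endpoints, so this is the minimum enclosing circle.
The points at distance exactly r from the centre are P_2, P_3 — 2 points.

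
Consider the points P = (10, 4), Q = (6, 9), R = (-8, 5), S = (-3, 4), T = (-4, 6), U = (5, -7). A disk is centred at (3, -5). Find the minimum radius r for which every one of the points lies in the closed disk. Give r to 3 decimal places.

14.866

The required radius is the distance from (3, -5) to the farthest point.
Squared distances: 130, 205, 221, 117, 170, 8.
Maximum is 221, attained at R.
r = √221 ≈ 14.866.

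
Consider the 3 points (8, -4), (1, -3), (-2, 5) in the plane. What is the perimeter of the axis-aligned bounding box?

Width = max x − min x = 8 − (-2) = 10.
Height = max y − min y = 5 − (-4) = 9.
Perimeter = 2(10 + 9) = 38.

38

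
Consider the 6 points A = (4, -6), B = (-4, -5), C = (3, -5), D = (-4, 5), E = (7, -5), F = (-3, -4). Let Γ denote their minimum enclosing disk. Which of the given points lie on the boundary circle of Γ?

The farthest pair is D–E with squared distance 221. The circle on this segment as diameter has centre (1.5, 0) and r² = 221/4 = 55.25.
Check A: distance² to centre = 42.25 ≤ 55.25, so it lies inside.
All remaining points lie in this disk, and no smaller disk contains both endpoints, so this is the minimum enclosing circle.
The points at distance exactly r from the centre are B, D, E — 3 points.

B, D, E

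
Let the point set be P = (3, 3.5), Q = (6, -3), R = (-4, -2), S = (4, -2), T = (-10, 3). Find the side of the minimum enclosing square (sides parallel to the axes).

The bounding box has width 16 and height 6.5.
An axis-aligned square enclosing the set must have side ≥ max(width, height).
So the minimum side is max(16, 6.5) = 16.

16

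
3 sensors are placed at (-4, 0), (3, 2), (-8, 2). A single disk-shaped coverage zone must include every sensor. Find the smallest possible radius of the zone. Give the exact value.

Call the three points A, B, C in the order given.
Side lengths²: AB² = 53, AC² = 20, BC² = 121.
Since BC² = 121 ≥ 53 + 20 = 73, the angle opposite BC is not acute, so the smallest enclosing circle has BC as diameter.
Centre = midpoint of BC = (-2.5, 2), r² = 121/4 = 30.25.
r = √(30.25) = 5.5.

5.5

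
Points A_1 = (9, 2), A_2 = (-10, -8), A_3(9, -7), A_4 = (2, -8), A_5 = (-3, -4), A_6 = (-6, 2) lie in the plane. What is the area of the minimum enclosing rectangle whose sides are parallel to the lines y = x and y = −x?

348

In coordinates u = x + y, v = x − y the rectangle is axis-aligned; the map (x,y)→(u,v) scales areas by 2.
u-values: 11, -18, 2, -6, -7, -4; range = 11 − (-18) = 29.
v-values: 7, -2, 16, 10, 1, -8; range = 16 − (-8) = 24.
Area = (29 × 24) / 2 = 348.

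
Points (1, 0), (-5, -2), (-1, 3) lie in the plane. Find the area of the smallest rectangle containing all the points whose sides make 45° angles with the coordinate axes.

22.5

In coordinates u = x + y, v = x − y the rectangle is axis-aligned; the map (x,y)→(u,v) scales areas by 2.
u-values: 1, -7, 2; range = 2 − (-7) = 9.
v-values: 1, -3, -4; range = 1 − (-4) = 5.
Area = (9 × 5) / 2 = 22.5.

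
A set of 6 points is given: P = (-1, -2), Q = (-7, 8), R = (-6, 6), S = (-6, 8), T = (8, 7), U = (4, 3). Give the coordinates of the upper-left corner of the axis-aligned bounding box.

(-7, 8)

x-range [-7, 8], y-range [-2, 8].
The upper-left corner is (-7, 8).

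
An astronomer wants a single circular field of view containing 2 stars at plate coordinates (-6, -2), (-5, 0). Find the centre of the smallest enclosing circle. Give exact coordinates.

The smallest circle enclosing two points has them as diameter endpoints.
Centre = midpoint = (-5.5, -1); r² = |(-6, -2)−(-5, 0)|²/4 = 5/4 = 1.25.
Centre = (-5.5, -1).

(-5.5, -1)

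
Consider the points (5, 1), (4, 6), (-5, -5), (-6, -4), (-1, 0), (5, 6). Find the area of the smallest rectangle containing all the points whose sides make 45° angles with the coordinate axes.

In coordinates u = x + y, v = x − y the rectangle is axis-aligned; the map (x,y)→(u,v) scales areas by 2.
u-values: 6, 10, -10, -10, -1, 11; range = 11 − (-10) = 21.
v-values: 4, -2, 0, -2, -1, -1; range = 4 − (-2) = 6.
Area = (21 × 6) / 2 = 63.

63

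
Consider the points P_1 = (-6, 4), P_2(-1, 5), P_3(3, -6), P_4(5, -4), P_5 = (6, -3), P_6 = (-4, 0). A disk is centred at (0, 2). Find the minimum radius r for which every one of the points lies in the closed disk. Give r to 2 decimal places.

The required radius is the distance from (0, 2) to the farthest point.
Squared distances: 40, 10, 73, 61, 61, 20.
Maximum is 73, attained at P_3.
r = √73 ≈ 8.54.

8.54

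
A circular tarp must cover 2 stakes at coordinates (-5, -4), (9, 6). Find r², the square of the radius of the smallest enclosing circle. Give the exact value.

74

The smallest circle enclosing two points has them as diameter endpoints.
Centre = midpoint = (2, 1); r² = |(-5, -4)−(9, 6)|²/4 = 296/4 = 74.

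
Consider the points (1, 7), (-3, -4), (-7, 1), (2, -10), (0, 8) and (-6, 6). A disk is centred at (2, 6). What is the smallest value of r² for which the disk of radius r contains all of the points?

The required radius is the distance from (2, 6) to the farthest point.
Squared distances: 2, 125, 106, 256, 8, 64.
Maximum is 256, attained at (2, -10).

256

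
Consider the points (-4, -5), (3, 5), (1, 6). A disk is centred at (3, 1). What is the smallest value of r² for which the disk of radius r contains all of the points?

85

The required radius is the distance from (3, 1) to the farthest point.
Squared distances: 85, 16, 29.
Maximum is 85, attained at (-4, -5).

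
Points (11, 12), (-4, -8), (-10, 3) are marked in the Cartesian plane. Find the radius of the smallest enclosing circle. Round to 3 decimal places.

12.556

Call the three points A, B, C in the order given.
Side lengths²: AB² = 625, AC² = 522, BC² = 157.
Since AB² = 625 < 522 + 157 = 679, the triangle is acute, so the smallest enclosing circle is the circumcircle.
Circumcentre = (97/38, 103/38), r² = 113825/722.
r = √(113825/722) ≈ 12.556.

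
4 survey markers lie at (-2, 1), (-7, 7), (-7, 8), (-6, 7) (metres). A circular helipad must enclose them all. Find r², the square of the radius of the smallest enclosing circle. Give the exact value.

By Welzl's lemma the MEC is supported by two points (diametrically opposite) or three points (on a circumcircle).
The farthest pair is (-2, 1)–(-7, 8) with squared distance 74. The circle on this segment as diameter has centre (-4.5, 4.5) and r² = 74/4 = 18.5.
Check (-7, 7): distance² to centre = 12.5 ≤ 18.5, so it lies inside.
All remaining points lie in this disk, and no smaller disk contains both endpoints, so this is the minimum enclosing circle.

18.5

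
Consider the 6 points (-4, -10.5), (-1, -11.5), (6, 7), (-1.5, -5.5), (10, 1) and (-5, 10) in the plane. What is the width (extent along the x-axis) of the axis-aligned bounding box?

max x = 10, min x = -5, so width = 15.

15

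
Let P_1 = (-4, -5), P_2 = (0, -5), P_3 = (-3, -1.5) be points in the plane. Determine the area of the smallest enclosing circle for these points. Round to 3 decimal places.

Side lengths²: P_1P_2² = 16, P_1P_3² = 13.25, P_2P_3² = 21.25.
Since P_2P_3² = 21.25 < 16 + 13.25 = 29.25, the triangle is acute, so the smallest enclosing circle is the circumcircle.
Circumcentre = (-2, -103/28), r² = 4505/784.
Area = π·r² = π·4505/784 ≈ 18.052.

18.052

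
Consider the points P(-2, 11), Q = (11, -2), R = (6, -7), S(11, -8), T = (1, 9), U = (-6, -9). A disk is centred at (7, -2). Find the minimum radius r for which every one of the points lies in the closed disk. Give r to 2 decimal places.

The required radius is the distance from (7, -2) to the farthest point.
Squared distances: 250, 16, 26, 52, 157, 218.
Maximum is 250, attained at P.
r = √250 ≈ 15.81.

15.81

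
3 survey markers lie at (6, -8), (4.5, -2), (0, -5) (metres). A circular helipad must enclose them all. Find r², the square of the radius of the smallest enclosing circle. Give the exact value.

Call the three points A, B, C in the order given.
Side lengths²: AB² = 38.25, AC² = 45, BC² = 29.25.
Since AC² = 45 < 38.25 + 29.25 = 67.5, the triangle is acute, so the smallest enclosing circle is the circumcircle.
Circumcentre = (99/28, -38/7), r² = 9945/784.

9945/784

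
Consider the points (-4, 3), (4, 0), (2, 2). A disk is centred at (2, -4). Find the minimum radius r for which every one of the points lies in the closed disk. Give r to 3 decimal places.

The required radius is the distance from (2, -4) to the farthest point.
Squared distances: 85, 20, 36.
Maximum is 85, attained at (-4, 3).
r = √85 ≈ 9.220.

9.220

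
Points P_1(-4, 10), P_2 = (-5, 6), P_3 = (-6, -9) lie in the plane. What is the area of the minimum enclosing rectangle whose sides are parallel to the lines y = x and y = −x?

In coordinates u = x + y, v = x − y the rectangle is axis-aligned; the map (x,y)→(u,v) scales areas by 2.
u-values: 6, 1, -15; range = 6 − (-15) = 21.
v-values: -14, -11, 3; range = 3 − (-14) = 17.
Area = (21 × 17) / 2 = 178.5.

178.5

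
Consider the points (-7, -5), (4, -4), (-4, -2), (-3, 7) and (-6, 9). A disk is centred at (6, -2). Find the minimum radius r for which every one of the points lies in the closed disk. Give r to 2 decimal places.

The required radius is the distance from (6, -2) to the farthest point.
Squared distances: 178, 8, 100, 162, 265.
Maximum is 265, attained at (-6, 9).
r = √265 ≈ 16.28.

16.28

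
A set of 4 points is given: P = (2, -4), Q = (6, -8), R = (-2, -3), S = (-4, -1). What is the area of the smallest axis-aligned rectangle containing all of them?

70

x ranges over [-4, 6], width 10.
y ranges over [-8, -1], height 7.
Area = 10 × 7 = 70.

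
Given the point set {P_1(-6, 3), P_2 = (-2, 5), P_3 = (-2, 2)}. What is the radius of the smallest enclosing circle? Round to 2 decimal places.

2.30

Side lengths²: P_1P_2² = 20, P_1P_3² = 17, P_2P_3² = 9.
Since P_1P_2² = 20 < 17 + 9 = 26, the triangle is acute, so the smallest enclosing circle is the circumcircle.
Circumcentre = (-3.75, 3.5), r² = 5.3125.
r = √(5.3125) ≈ 2.30.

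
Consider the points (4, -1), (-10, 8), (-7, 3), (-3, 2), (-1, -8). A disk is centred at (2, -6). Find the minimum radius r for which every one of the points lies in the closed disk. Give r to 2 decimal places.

18.44

The required radius is the distance from (2, -6) to the farthest point.
Squared distances: 29, 340, 162, 89, 13.
Maximum is 340, attained at (-10, 8).
r = √340 ≈ 18.44.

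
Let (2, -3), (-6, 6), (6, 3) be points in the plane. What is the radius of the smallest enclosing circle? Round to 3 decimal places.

6.393

Call the three points A, B, C in the order given.
Side lengths²: AB² = 145, AC² = 52, BC² = 153.
Since BC² = 153 < 145 + 52 = 197, the triangle is acute, so the smallest enclosing circle is the circumcircle.
Circumcentre = (-11/28, 41/14), r² = 32045/784.
r = √(32045/784) ≈ 6.393.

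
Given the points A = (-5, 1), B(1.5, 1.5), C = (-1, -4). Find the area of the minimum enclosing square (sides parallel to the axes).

The bounding box has width 6.5 and height 5.5.
An axis-aligned square enclosing the set must have side ≥ max(width, height).
So the minimum side is max(6.5, 5.5) = 6.5.
Area = 6.5² = 42.25.

42.25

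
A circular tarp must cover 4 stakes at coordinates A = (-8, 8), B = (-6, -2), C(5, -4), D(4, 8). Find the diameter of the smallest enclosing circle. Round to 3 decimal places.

A smallest enclosing disk is always determined by at most three of the input points on its boundary.
The farthest pair is A–C with squared distance 313. The circle on this segment as diameter has centre (-1.5, 2) and r² = 313/4 = 78.25.
Check B: distance² to centre = 36.25 ≤ 78.25, so it lies inside.
All remaining points lie in this disk, and no smaller disk contains both endpoints, so this is the minimum enclosing circle.
Diameter = 2r = 2√(78.25) ≈ 17.692.

17.692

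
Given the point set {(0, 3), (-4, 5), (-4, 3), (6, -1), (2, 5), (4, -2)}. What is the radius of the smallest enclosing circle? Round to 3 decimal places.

A smallest enclosing disk is always determined by at most three of the input points on its boundary.
The farthest pair is (-4, 5)–(6, -1) with squared distance 136. The circle on this segment as diameter has centre (1, 2) and r² = 136/4 = 34.
Check (0, 3): distance² to centre = 2 ≤ 34, so it lies inside.
All remaining points lie in this disk, and no smaller disk contains both endpoints, so this is the minimum enclosing circle.
r = √34 ≈ 5.831.

5.831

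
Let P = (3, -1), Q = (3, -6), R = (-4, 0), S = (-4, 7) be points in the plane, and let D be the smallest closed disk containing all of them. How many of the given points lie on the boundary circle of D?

By Welzl's lemma the MEC is supported by two points (diametrically opposite) or three points (on a circumcircle).
The farthest pair is Q–S with squared distance 218. The circle on this segment as diameter has centre (-0.5, 0.5) and r² = 218/4 = 54.5.
Check P: distance² to centre = 14.5 ≤ 54.5, so it lies inside.
All remaining points lie in this disk, and no smaller disk contains both endpoints, so this is the minimum enclosing circle.
The points at distance exactly r from the centre are Q, S — 2 points.

2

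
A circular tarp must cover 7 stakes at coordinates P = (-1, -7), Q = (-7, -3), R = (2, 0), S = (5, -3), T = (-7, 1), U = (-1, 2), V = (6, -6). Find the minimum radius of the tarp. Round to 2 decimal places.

A smallest enclosing disk is always determined by at most three of the input points on its boundary.
The farthest pair is T–V with squared distance 218. The circle on this segment as diameter has centre (-0.5, -2.5) and r² = 218/4 = 54.5.
Check P: distance² to centre = 20.5 ≤ 54.5, so it lies inside.
All remaining points lie in this disk, and no smaller disk contains both endpoints, so this is the minimum enclosing circle.
r = √(54.5) ≈ 7.38.

7.38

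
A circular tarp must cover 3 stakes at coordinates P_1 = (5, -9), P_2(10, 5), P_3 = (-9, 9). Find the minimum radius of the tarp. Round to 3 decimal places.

11.507

Side lengths²: P_1P_2² = 221, P_1P_3² = 520, P_2P_3² = 377.
Since P_1P_3² = 520 < 377 + 221 = 598, the triangle is acute, so the smallest enclosing circle is the circumcircle.
Circumcentre = (-17/22, 21/22), r² = 32045/242.
r = √(32045/242) ≈ 11.507.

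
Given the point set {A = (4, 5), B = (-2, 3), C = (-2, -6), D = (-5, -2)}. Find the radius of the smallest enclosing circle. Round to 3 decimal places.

6.265

The farthest pair is A–C with squared distance 157. The circle on this segment as diameter has centre (1, -0.5) and r² = 157/4 = 39.25.
Check B: distance² to centre = 21.25 ≤ 39.25, so it lies inside.
All remaining points lie in this disk, and no smaller disk contains both endpoints, so this is the minimum enclosing circle.
r = √(39.25) ≈ 6.265.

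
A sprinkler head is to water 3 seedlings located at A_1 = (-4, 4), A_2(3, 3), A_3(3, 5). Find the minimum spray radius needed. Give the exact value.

25/7

Side lengths²: A_1A_2² = 50, A_1A_3² = 50, A_2A_3² = 4.
Since A_1A_3² = 50 < 50 + 4 = 54, the triangle is acute, so the smallest enclosing circle is the circumcircle.
Circumcentre = (-3/7, 4), r² = 625/49.
r = √(625/49) = 25/7.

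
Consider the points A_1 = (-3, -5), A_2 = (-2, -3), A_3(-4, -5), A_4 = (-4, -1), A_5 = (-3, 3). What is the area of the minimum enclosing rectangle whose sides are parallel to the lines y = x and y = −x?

In coordinates u = x + y, v = x − y the rectangle is axis-aligned; the map (x,y)→(u,v) scales areas by 2.
u-values: -8, -5, -9, -5, 0; range = 0 − (-9) = 9.
v-values: 2, 1, 1, -3, -6; range = 2 − (-6) = 8.
Area = (9 × 8) / 2 = 36.

36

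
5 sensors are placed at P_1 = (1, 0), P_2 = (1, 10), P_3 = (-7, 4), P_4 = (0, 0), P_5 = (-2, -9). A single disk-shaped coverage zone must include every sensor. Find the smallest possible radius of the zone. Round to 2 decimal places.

9.62

By Welzl's lemma the MEC is supported by two points (diametrically opposite) or three points (on a circumcircle).
The farthest pair is P_2–P_5 with squared distance 370. The circle on this segment as diameter has centre (-0.5, 0.5) and r² = 370/4 = 92.5.
Check P_1: distance² to centre = 2.5 ≤ 92.5, so it lies inside.
All remaining points lie in this disk, and no smaller disk contains both endpoints, so this is the minimum enclosing circle.
r = √(92.5) ≈ 9.62.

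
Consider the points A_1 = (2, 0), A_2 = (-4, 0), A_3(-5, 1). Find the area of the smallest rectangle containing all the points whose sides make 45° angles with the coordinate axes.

24

In coordinates u = x + y, v = x − y the rectangle is axis-aligned; the map (x,y)→(u,v) scales areas by 2.
u-values: 2, -4, -4; range = 2 − (-4) = 6.
v-values: 2, -4, -6; range = 2 − (-6) = 8.
Area = (6 × 8) / 2 = 24.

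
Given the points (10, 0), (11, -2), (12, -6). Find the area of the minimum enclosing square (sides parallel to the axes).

The bounding box has width 2 and height 6.
An axis-aligned square enclosing the set must have side ≥ max(width, height).
So the minimum side is max(2, 6) = 6.
Area = 6² = 36.

36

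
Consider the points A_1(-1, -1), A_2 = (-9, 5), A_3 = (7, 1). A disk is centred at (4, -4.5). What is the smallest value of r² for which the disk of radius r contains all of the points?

The required radius is the distance from (4, -4.5) to the farthest point.
Squared distances: 37.25, 259.25, 39.25.
Maximum is 259.25, attained at A_2.

259.25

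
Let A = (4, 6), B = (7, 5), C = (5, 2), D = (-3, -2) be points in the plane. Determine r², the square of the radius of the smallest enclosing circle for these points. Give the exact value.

The farthest pair is B–D with squared distance 149. The circle on this segment as diameter has centre (2, 1.5) and r² = 149/4 = 37.25.
Check A: distance² to centre = 24.25 ≤ 37.25, so it lies inside.
All remaining points lie in this disk, and no smaller disk contains both endpoints, so this is the minimum enclosing circle.

37.25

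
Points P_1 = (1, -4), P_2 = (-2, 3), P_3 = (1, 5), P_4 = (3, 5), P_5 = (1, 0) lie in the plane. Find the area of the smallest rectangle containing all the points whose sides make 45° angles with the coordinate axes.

55

In coordinates u = x + y, v = x − y the rectangle is axis-aligned; the map (x,y)→(u,v) scales areas by 2.
u-values: -3, 1, 6, 8, 1; range = 8 − (-3) = 11.
v-values: 5, -5, -4, -2, 1; range = 5 − (-5) = 10.
Area = (11 × 10) / 2 = 55.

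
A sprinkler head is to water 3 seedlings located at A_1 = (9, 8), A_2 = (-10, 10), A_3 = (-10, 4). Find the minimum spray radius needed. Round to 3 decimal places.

Side lengths²: A_1A_2² = 365, A_1A_3² = 377, A_2A_3² = 36.
Since A_1A_3² = 377 < 365 + 36 = 401, the triangle is acute, so the smallest enclosing circle is the circumcircle.
Circumcentre = (-27/38, 7), r² = 137605/1444.
r = √(137605/1444) ≈ 9.762.

9.762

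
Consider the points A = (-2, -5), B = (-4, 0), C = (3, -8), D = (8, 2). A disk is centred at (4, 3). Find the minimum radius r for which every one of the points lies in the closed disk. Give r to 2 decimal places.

The required radius is the distance from (4, 3) to the farthest point.
Squared distances: 100, 73, 122, 17.
Maximum is 122, attained at C.
r = √122 ≈ 11.05.

11.05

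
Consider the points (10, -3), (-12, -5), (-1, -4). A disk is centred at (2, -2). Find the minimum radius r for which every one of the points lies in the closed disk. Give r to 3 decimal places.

The required radius is the distance from (2, -2) to the farthest point.
Squared distances: 65, 205, 13.
Maximum is 205, attained at (-12, -5).
r = √205 ≈ 14.318.

14.318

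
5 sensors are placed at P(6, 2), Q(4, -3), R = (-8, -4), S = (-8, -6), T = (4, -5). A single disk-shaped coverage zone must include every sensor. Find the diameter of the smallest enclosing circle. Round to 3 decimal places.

A smallest enclosing disk is always determined by at most three of the input points on its boundary.
The farthest pair is P–S with squared distance 260. The circle on this segment as diameter has centre (-1, -2) and r² = 260/4 = 65.
Check Q: distance² to centre = 26 ≤ 65, so it lies inside.
All remaining points lie in this disk, and no smaller disk contains both endpoints, so this is the minimum enclosing circle.
Diameter = 2r = 2√65 ≈ 16.125.

16.125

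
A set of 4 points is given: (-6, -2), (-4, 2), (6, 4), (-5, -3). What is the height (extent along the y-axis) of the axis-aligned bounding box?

7

max y = 4, min y = -3, so height = 7.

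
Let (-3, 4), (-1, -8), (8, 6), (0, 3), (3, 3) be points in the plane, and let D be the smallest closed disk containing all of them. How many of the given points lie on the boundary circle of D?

By Welzl's lemma the MEC is supported by two points (diametrically opposite) or three points (on a circumcircle).
The farthest pair is (-1, -8)–(8, 6) with squared distance 277. The circle on this segment as diameter has centre (3.5, -1) and r² = 277/4 = 69.25.
Check (-3, 4): distance² to centre = 67.25 ≤ 69.25, so it lies inside.
All remaining points lie in this disk, and no smaller disk contains both endpoints, so this is the minimum enclosing circle.
The points at distance exactly r from the centre are (-1, -8), (8, 6) — 2 points.

2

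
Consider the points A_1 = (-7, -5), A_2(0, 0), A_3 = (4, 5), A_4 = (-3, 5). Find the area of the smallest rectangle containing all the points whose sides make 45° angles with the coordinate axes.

84

In coordinates u = x + y, v = x − y the rectangle is axis-aligned; the map (x,y)→(u,v) scales areas by 2.
u-values: -12, 0, 9, 2; range = 9 − (-12) = 21.
v-values: -2, 0, -1, -8; range = 0 − (-8) = 8.
Area = (21 × 8) / 2 = 84.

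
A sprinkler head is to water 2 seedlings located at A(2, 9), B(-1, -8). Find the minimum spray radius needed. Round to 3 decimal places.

The smallest circle enclosing two points has them as diameter endpoints.
Centre = midpoint = (0.5, 0.5); r² = |AB|²/4 = 298/4 = 74.5.
r = √(74.5) ≈ 8.631.

8.631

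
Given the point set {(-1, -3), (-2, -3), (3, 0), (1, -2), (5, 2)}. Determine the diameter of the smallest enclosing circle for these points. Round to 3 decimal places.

The minimum enclosing circle of a finite set is fixed by two of the points (as a diameter) or three (as a circumcircle).
The farthest pair is (-2, -3)–(5, 2) with squared distance 74. The circle on this segment as diameter has centre (1.5, -0.5) and r² = 74/4 = 18.5.
Check (-1, -3): distance² to centre = 12.5 ≤ 18.5, so it lies inside.
All remaining points lie in this disk, and no smaller disk contains both endpoints, so this is the minimum enclosing circle.
Diameter = 2r = 2√(18.5) ≈ 8.602.

8.602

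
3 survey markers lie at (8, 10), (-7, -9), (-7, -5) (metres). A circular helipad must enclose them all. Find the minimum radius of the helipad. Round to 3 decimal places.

Call the three points A, B, C in the order given.
Side lengths²: AB² = 586, AC² = 450, BC² = 16.
Since AB² = 586 ≥ 450 + 16 = 466, the angle opposite AB is not acute, so the smallest enclosing circle has AB as diameter.
Centre = midpoint of AB = (0.5, 0.5), r² = 586/4 = 146.5.
r = √(146.5) ≈ 12.104.

12.104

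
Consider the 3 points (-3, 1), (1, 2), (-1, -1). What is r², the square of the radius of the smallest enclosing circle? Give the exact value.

Call the three points A, B, C in the order given.
Side lengths²: AB² = 17, AC² = 8, BC² = 13.
Since AB² = 17 < 13 + 8 = 21, the triangle is acute, so the smallest enclosing circle is the circumcircle.
Circumcentre = (-0.9, 1.1), r² = 4.42.

4.42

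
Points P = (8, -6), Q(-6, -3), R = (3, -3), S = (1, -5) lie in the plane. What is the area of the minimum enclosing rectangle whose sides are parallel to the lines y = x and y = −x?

In coordinates u = x + y, v = x − y the rectangle is axis-aligned; the map (x,y)→(u,v) scales areas by 2.
u-values: 2, -9, 0, -4; range = 2 − (-9) = 11.
v-values: 14, -3, 6, 6; range = 14 − (-3) = 17.
Area = (11 × 17) / 2 = 93.5.

93.5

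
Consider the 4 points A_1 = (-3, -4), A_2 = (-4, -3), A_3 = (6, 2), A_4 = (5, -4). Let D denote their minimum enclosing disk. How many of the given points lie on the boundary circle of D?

2

The minimum enclosing circle of a finite set is fixed by two of the points (as a diameter) or three (as a circumcircle).
The farthest pair is A_2–A_3 with squared distance 125. The circle on this segment as diameter has centre (1, -0.5) and r² = 125/4 = 31.25.
Check A_1: distance² to centre = 28.25 ≤ 31.25, so it lies inside.
All remaining points lie in this disk, and no smaller disk contains both endpoints, so this is the minimum enclosing circle.
The points at distance exactly r from the centre are A_2, A_3 — 2 points.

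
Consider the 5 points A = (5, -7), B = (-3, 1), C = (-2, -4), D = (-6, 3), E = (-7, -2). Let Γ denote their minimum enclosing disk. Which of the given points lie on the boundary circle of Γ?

A smallest enclosing disk is always determined by at most three of the input points on its boundary.
The farthest pair is A–D with squared distance 221. The circle on this segment as diameter has centre (-0.5, -2) and r² = 221/4 = 55.25.
Check B: distance² to centre = 15.25 ≤ 55.25, so it lies inside.
All remaining points lie in this disk, and no smaller disk contains both endpoints, so this is the minimum enclosing circle.
The points at distance exactly r from the centre are A, D — 2 points.

A, D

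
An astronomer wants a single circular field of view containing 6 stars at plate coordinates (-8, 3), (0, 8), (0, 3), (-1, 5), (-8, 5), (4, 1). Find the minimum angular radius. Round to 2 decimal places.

6.32

The minimum enclosing circle of a finite set is fixed by two of the points (as a diameter) or three (as a circumcircle).
The farthest pair is (-8, 5)–(4, 1) with squared distance 160. The circle on this segment as diameter has centre (-2, 3) and r² = 160/4 = 40.
Check (-8, 3): distance² to centre = 36 ≤ 40, so it lies inside.
All remaining points lie in this disk, and no smaller disk contains both endpoints, so this is the minimum enclosing circle.
r = √40 ≈ 6.32.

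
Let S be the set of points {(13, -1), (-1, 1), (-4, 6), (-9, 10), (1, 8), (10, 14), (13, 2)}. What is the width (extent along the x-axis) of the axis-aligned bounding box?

max x = 13, min x = -9, so width = 22.

22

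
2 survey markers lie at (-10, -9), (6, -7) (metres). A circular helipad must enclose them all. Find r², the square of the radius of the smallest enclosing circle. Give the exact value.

The smallest circle enclosing two points has them as diameter endpoints.
Centre = midpoint = (-2, -8); r² = |(-10, -9)−(6, -7)|²/4 = 260/4 = 65.

65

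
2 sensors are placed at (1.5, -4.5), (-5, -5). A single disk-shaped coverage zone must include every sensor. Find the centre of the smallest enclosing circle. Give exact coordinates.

(-1.75, -4.75)

The smallest circle enclosing two points has them as diameter endpoints.
Centre = midpoint = (-1.75, -4.75); r² = |(1.5, -4.5)−(-5, -5)|²/4 = 42.5/4 = 10.625.
Centre = (-1.75, -4.75).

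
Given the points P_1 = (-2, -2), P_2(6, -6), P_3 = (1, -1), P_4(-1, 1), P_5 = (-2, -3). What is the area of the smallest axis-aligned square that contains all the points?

64

The bounding box has width 8 and height 7.
An axis-aligned square enclosing the set must have side ≥ max(width, height).
So the minimum side is max(8, 7) = 8.
Area = 8² = 64.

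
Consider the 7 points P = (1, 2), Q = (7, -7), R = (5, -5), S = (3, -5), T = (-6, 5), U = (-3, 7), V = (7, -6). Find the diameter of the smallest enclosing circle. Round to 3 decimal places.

The farthest pair is Q–T with squared distance 313. The circle on this segment as diameter has centre (0.5, -1) and r² = 313/4 = 78.25.
Check P: distance² to centre = 9.25 ≤ 78.25, so it lies inside.
All remaining points lie in this disk, and no smaller disk contains both endpoints, so this is the minimum enclosing circle.
Diameter = 2r = 2√(78.25) ≈ 17.692.

17.692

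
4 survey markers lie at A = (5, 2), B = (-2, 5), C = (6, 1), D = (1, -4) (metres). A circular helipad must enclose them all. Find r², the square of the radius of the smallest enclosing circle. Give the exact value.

25

By Welzl's lemma the MEC is supported by two points (diametrically opposite) or three points (on a circumcircle).
The minimum enclosing circle is determined by three boundary points: B, C, D.
Their circumcentre is (1, 1) with r² = 25.
The farthest remaining point A is at distance² 17 ≤ 25.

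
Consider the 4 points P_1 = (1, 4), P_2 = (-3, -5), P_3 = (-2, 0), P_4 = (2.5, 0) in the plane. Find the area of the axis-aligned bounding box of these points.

49.5

x ranges over [-3, 2.5], width 5.5.
y ranges over [-5, 4], height 9.
Area = 5.5 × 9 = 49.5.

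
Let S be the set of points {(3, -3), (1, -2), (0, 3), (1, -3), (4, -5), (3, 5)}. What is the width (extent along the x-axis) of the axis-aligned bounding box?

max x = 4, min x = 0, so width = 4.

4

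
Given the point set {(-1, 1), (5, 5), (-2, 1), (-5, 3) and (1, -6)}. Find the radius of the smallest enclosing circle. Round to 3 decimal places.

The minimum enclosing circle is determined by three boundary points: (5, 5), (-5, 3), (1, -6).
Their circumcentre is (25/34, 11/34) with r² = 23153/578.
The farthest remaining point (-2, 1) is at distance² 4589/578 ≤ 23153/578.
r = √(23153/578) ≈ 6.329.

6.329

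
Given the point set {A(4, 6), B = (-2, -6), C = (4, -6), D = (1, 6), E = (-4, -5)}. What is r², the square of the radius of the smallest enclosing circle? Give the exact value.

46.97265625

The minimum enclosing circle of a finite set is fixed by two of the points (as a diameter) or three (as a circumcircle).
The minimum enclosing circle is determined by three boundary points: A, C, E.
Their circumcentre is (0.6875, 0) with r² = 46.97265625.
The farthest remaining point B is at distance² 43.22265625 ≤ 46.97265625.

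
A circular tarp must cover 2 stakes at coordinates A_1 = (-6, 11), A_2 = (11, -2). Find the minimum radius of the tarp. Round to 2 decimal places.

The smallest circle enclosing two points has them as diameter endpoints.
Centre = midpoint = (2.5, 4.5); r² = |A_1A_2|²/4 = 458/4 = 114.5.
r = √(114.5) ≈ 10.70.

10.70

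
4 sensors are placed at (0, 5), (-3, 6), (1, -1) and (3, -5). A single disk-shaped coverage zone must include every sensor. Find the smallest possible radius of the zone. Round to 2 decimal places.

The farthest pair is (-3, 6)–(3, -5) with squared distance 157. The circle on this segment as diameter has centre (0, 0.5) and r² = 157/4 = 39.25.
Check (0, 5): distance² to centre = 20.25 ≤ 39.25, so it lies inside.
All remaining points lie in this disk, and no smaller disk contains both endpoints, so this is the minimum enclosing circle.
r = √(39.25) ≈ 6.26.

6.26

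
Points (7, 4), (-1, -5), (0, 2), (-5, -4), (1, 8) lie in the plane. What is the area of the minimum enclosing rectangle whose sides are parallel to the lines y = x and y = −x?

In coordinates u = x + y, v = x − y the rectangle is axis-aligned; the map (x,y)→(u,v) scales areas by 2.
u-values: 11, -6, 2, -9, 9; range = 11 − (-9) = 20.
v-values: 3, 4, -2, -1, -7; range = 4 − (-7) = 11.
Area = (20 × 11) / 2 = 110.

110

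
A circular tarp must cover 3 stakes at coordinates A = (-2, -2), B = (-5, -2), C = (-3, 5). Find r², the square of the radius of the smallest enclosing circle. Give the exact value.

Side lengths²: AB² = 9, AC² = 50, BC² = 53.
Since BC² = 53 < 50 + 9 = 59, the triangle is acute, so the smallest enclosing circle is the circumcircle.
Circumcentre = (-3.5, 19/14), r² = 1325/98.

1325/98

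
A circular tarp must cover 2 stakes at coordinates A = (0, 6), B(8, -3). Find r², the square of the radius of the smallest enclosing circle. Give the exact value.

36.25

The smallest circle enclosing two points has them as diameter endpoints.
Centre = midpoint = (4, 1.5); r² = |AB|²/4 = 145/4 = 36.25.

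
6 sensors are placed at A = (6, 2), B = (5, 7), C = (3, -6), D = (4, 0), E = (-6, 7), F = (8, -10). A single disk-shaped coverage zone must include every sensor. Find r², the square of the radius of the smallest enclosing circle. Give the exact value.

121.25

The farthest pair is E–F with squared distance 485. The circle on this segment as diameter has centre (1, -1.5) and r² = 485/4 = 121.25.
Check A: distance² to centre = 37.25 ≤ 121.25, so it lies inside.
All remaining points lie in this disk, and no smaller disk contains both endpoints, so this is the minimum enclosing circle.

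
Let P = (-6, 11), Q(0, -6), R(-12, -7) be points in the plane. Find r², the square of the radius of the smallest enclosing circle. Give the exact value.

Side lengths²: PQ² = 325, PR² = 360, QR² = 145.
Since PR² = 360 < 325 + 145 = 470, the triangle is acute, so the smallest enclosing circle is the circumcircle.
Circumcentre = (-93/14, 17/14), r² = 9425/98.

9425/98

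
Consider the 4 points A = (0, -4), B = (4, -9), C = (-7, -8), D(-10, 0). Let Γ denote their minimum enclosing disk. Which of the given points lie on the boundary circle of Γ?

The farthest pair is B–D with squared distance 277. The circle on this segment as diameter has centre (-3, -4.5) and r² = 277/4 = 69.25.
Check A: distance² to centre = 9.25 ≤ 69.25, so it lies inside.
All remaining points lie in this disk, and no smaller disk contains both endpoints, so this is the minimum enclosing circle.
The points at distance exactly r from the centre are B, D — 2 points.

B, D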